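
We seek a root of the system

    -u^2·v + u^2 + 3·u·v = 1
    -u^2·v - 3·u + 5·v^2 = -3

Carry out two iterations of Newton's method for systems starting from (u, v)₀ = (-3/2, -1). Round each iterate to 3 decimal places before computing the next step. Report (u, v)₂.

At (-3/2, -1): F = (8.000, 14.750).
Jacobian J = [[-2·u·v + 2·u + 3·v, -u^2 + 3·u], [-2·u·v - 3, -u^2 + 10·v]].
At the point, J = [[-9.000, -6.750], [-6.000, -12.250]] (det J = 69.750).
Solving J·Δ = −F gives Δ = (-0.022, 1.215).
Then the next iterate is (u, v)₁ = (-1.522, 0.215).
Round to (-1.522, 0.215) and repeat: F = (-0.16325, 7.29908), J = [[-1.74454, -6.88248], [-2.34554, -0.16648]].
Δ = (3.171, -0.827), so (u, v)₂ = (1.649, -0.612).

(1.649, -0.612)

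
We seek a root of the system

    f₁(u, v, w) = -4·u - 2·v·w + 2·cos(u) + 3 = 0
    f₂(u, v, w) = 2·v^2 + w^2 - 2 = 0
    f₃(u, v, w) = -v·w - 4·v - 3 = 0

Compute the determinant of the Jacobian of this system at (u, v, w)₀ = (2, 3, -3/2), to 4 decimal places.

J = [[-2·sin(u) - 4, -2·w, -2·v], [0, 4·v, 2·w], [0, -w - 4, -v]].
At the point, J = [[-5.818595, 3.0000, -6.0000], [0.0000, 12.0000, -3.0000], [0.0000, -2.5000, -3.0000]].
det J = 253.1089.

253.1089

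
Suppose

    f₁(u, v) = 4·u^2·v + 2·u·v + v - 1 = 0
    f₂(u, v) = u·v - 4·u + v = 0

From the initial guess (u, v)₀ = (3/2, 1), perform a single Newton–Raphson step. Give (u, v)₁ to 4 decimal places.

At (3/2, 1): F = (12.0000, -3.5000).
Jacobian J = [[8·u·v + 2·v, 4·u^2 + 2·u + 1], [v - 4, u + 1]].
At the point, J = [[14.0000, 13.0000], [-3.0000, 2.5000]] (det J = 74.0000).
Solving J·Δ = −F gives Δ = (-1.0203, 0.1757).
Then the next iterate is (u, v)₁ = (0.4797, 1.1757).

(0.4797, 1.1757)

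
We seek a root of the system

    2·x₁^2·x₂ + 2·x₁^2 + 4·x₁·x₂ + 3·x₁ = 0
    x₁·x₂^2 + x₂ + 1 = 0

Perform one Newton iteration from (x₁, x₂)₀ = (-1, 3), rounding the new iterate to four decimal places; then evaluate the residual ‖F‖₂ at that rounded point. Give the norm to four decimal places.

At (-1, 3): F = (-7.0000, -5.0000).
Jacobian J = [[4·x₁·x₂ + 4·x₁ + 4·x₂ + 3, 2·x₁^2 + 4·x₁], [x₂^2, 2·x₁·x₂ + 1]].
At the point, J = [[-1.0000, -2.0000], [9.0000, -5.0000]] (det J = 23.0000).
Solving J·Δ = −F gives Δ = (-1.0870, -2.9565).
Then the next iterate is (x₁, x₂)₁ = (-2.0870, 0.0435).
Re-evaluating at (-2.0870, 0.0435): F = (2.465935, 1.039551), so ‖F‖₂ = 2.6761.

2.6761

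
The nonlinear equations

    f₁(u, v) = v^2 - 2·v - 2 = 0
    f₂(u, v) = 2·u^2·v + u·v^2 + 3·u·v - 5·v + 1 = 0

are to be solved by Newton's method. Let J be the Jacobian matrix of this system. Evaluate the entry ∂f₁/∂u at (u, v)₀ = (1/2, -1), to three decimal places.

∂f₁/∂u = 0.
At (1/2, -1) this is 0.000.

0.000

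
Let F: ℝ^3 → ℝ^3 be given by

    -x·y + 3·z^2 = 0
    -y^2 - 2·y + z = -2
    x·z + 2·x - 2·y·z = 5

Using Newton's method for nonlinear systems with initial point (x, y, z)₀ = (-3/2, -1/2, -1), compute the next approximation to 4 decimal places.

At (-3/2, -1/2, -1): F = (2.2500, 1.7500, -7.5000).
Jacobian J = [[-y, -x, 6·z], [0, -2·y - 2, 1], [z + 2, -2·z, x - 2·y]].
At the point, J = [[0.5000, 1.5000, -6.0000], [0.0000, -1.0000, 1.0000], [1.0000, 2.0000, -0.5000]] (det J = -5.2500).
Solving J·Δ = −F gives Δ = (2.0357, 3.0595, 1.3095).
Then the next iterate is (x, y, z)₁ = (0.5357, 2.5595, 0.3095).

(0.5357, 2.5595, 0.3095)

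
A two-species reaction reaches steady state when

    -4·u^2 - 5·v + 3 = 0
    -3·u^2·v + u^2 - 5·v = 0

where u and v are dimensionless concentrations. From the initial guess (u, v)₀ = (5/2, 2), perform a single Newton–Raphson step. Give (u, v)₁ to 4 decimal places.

(0.9179, 1.9286)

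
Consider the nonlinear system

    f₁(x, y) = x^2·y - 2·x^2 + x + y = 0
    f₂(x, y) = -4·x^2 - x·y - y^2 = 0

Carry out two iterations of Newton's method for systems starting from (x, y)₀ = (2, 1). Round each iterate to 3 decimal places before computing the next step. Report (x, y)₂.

At (2, 1): F = (-1.000, -19.000).
Jacobian J = [[2·x·y - 4·x + 1, x^2 + 1], [-8·x - y, -x - 2·y]].
At the point, J = [[-3.000, 5.000], [-17.000, -4.000]] (det J = 97.000).
Solving J·Δ = −F gives Δ = (-1.021, -0.412).
Then the next iterate is (x, y)₁ = (0.979, 0.588).
Round to (0.979, 0.588) and repeat: F = (0.21368, -4.75516), J = [[-1.76470, 1.95844], [-8.420, -2.155]].
Δ = (-0.436, -0.502), so (x, y)₂ = (0.543, 0.086).

(0.543, 0.086)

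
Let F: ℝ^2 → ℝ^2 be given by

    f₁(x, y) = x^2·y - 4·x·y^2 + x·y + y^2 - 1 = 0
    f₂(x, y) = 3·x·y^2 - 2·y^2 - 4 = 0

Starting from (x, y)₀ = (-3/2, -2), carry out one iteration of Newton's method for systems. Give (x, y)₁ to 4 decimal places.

(8.8000, -5.6000)

At (-3/2, -2): F = (25.5000, -30.0000).
Jacobian J = [[2·x·y - 4·y^2 + y, x^2 - 8·x·y + x + 2·y], [3·y^2, 6·x·y - 4·y]].
At the point, J = [[-12.0000, -27.2500], [12.0000, 26.0000]] (det J = 15.0000).
Solving J·Δ = −F gives Δ = (10.3000, -3.6000).
Then the next iterate is (x, y)₁ = (8.8000, -5.6000).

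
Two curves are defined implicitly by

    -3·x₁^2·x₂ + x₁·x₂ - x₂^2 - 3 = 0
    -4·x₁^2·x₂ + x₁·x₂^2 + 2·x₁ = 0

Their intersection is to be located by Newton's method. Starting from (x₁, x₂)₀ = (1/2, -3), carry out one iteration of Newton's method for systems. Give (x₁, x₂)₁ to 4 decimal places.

At (1/2, -3): F = (-11.2500, 8.5000).
Jacobian J = [[-6·x₁·x₂ + x₂, -3·x₁^2 + x₁ - 2·x₂], [-8·x₁·x₂ + x₂^2 + 2, -4·x₁^2 + 2·x₁·x₂]].
At the point, J = [[6.0000, 5.7500], [23.0000, -4.0000]] (det J = -156.2500).
Solving J·Δ = −F gives Δ = (-0.0248, 1.9824).
Then the next iterate is (x₁, x₂)₁ = (0.4752, -1.0176).

(0.4752, -1.0176)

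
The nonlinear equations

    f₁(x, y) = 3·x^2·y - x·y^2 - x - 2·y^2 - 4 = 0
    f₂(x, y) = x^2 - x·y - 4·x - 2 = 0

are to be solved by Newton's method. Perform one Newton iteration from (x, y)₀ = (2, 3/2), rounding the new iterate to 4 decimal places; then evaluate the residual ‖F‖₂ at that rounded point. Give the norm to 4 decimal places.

At (2, 3/2): F = (3.0000, -9.0000).
Jacobian J = [[6·x·y - y^2 - 1, 3·x^2 - 2·x·y - 4·y], [2·x - y - 4, -x]].
At the point, J = [[14.7500, 0.0000], [-1.5000, -2.0000]] (det J = -29.5000).
Solving J·Δ = −F gives Δ = (-0.2034, -4.3475).
Then the next iterate is (x, y)₁ = (1.7966, -2.8475).
Re-evaluating at (1.7966, -2.8475): F = (-64.153644, -0.842810), so ‖F‖₂ = 64.1592.

64.1592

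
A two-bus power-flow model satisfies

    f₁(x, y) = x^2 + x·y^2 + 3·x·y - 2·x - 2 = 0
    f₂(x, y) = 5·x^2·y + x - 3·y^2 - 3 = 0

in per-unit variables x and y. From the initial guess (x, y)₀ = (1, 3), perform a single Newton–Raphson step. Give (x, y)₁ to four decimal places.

At (1, 3): F = (15.0000, -14.0000).
Jacobian J = [[2·x + y^2 + 3·y - 2, 2·x·y + 3·x], [10·x·y + 1, 5·x^2 - 6·y]].
At the point, J = [[18.0000, 9.0000], [31.0000, -13.0000]] (det J = -513.0000).
Solving J·Δ = −F gives Δ = (-0.1345, -1.3977).
Then the next iterate is (x, y)₁ = (0.8655, 1.6023).

(0.8655, 1.6023)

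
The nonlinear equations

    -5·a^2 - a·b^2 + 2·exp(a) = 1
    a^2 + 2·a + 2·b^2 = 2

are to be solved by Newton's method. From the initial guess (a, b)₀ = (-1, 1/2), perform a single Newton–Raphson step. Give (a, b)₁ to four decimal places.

(-0.6410, 1.7500)

At (-1, 1/2): F = (-5.014241, -2.5000).
Jacobian J = [[-10·a - b^2 + 2·exp(a), -2·a·b], [2·a + 2, 4·b]].
At the point, J = [[10.485759, 1.0000], [0.0000, 2.0000]] (det J = 20.971518).
Solving J·Δ = −F gives Δ = (0.3590, 1.2500).
Then the next iterate is (a, b)₁ = (-0.6410, 1.7500).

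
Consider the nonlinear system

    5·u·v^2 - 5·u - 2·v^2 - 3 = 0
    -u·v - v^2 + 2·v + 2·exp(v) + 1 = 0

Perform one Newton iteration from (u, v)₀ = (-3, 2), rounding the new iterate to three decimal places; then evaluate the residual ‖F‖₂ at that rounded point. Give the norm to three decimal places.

At (-3, 2): F = (-56.000, 21.77811).
Jacobian J = [[5·v^2 - 5, 10·u·v - 4·v], [-v, -u - 2·v + 2·exp(v) + 2]].
At the point, J = [[15.000, -68.000], [-2.000, 15.77811]] (det J = 100.67168).
Solving J·Δ = −F gives Δ = (-5.934, -2.132).
Then the next iterate is (u, v)₁ = (-8.934, -0.132).
Re-evaluating at (-8.934, -0.132): F = (40.85682, 1.29197), so ‖F‖₂ = 40.877.

40.877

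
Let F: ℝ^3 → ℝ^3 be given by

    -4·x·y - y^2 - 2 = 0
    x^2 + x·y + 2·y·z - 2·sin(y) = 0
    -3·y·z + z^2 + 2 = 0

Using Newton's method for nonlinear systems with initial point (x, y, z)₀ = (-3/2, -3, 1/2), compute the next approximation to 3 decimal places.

(-0.059, -2.025, -0.029)

At (-3/2, -3, 1/2): F = (-29.000, 4.03224, 6.750).
Jacobian J = [[-4·y, -4·x - 2·y, 0], [2·x + y, x + 2·z - 2·cos(y), 2·y], [0, -3·z, -3·y + 2·z]].
At the point, J = [[12.000, 12.000, 0.000], [-6.000, 1.47998, -6.000], [0.000, -1.500, 10.000]] (det J = 789.59820).
Solving J·Δ = −F gives Δ = (1.441, 0.975, -0.529).
Then the next iterate is (x, y, z)₁ = (-0.059, -2.025, -0.029).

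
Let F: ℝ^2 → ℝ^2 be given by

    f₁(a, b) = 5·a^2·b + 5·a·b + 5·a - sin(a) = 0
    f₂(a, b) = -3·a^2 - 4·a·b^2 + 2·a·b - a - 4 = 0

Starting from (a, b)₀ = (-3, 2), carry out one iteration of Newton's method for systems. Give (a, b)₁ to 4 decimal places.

At (-3, 2): F = (45.141120, 8.0000).
Jacobian J = [[10·a·b + 5·b - cos(a) + 5, 5·a^2 + 5·a], [-6·a - 4·b^2 + 2·b - 1, -8·a·b + 2·a]].
At the point, J = [[-44.010008, 30.0000], [5.0000, 42.0000]] (det J = -1998.420315).
Solving J·Δ = −F gives Δ = (0.8286, -0.2891).
Then the next iterate is (a, b)₁ = (-2.1714, 1.7109).

(-2.1714, 1.7109)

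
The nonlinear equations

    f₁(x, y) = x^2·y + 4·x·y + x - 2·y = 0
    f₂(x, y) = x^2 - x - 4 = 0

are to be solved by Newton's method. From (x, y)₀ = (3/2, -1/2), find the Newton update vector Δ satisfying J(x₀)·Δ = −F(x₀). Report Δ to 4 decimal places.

(1.6250, 0.9100)

At (3/2, -1/2): F = (-1.6250, -3.2500).
Jacobian J = [[2·x·y + 4·y + 1, x^2 + 4·x - 2], [2·x - 1, 0]].
At the point, J = [[-2.5000, 6.2500], [2.0000, 0.0000]] (det J = -12.5000).
Solving J·Δ = −F gives Δ = (1.6250, 0.9100).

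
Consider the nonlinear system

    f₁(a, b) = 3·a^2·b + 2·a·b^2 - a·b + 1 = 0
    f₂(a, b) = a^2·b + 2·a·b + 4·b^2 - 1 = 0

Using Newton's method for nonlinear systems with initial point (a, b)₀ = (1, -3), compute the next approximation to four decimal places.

(0.9290, -1.7213)

At (1, -3): F = (13.0000, 26.0000).
Jacobian J = [[6·a·b + 2·b^2 - b, 3·a^2 + 4·a·b - a], [2·a·b + 2·b, a^2 + 2·a + 8·b]].
At the point, J = [[3.0000, -10.0000], [-12.0000, -21.0000]] (det J = -183.0000).
Solving J·Δ = −F gives Δ = (-0.0710, 1.2787).
Then the next iterate is (a, b)₁ = (0.9290, -1.7213).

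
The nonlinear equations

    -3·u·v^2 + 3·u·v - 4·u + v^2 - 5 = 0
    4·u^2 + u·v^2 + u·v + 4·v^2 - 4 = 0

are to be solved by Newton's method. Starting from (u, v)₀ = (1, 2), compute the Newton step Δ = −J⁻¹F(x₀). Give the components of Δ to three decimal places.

(-0.864, -0.471)

At (1, 2): F = (-11.000, 22.000).
Jacobian J = [[-3·v^2 + 3·v - 4, -6·u·v + 3·u + 2·v], [8·u + v^2 + v, 2·u·v + u + 8·v]].
At the point, J = [[-10.000, -5.000], [14.000, 21.000]] (det J = -140.000).
Solving J·Δ = −F gives Δ = (-0.864, -0.471).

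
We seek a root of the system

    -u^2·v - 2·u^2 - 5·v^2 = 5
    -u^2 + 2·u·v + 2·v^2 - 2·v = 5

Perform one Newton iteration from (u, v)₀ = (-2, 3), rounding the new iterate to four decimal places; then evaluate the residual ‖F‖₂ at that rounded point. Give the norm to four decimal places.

23.4285

At (-2, 3): F = (-70.0000, -9.0000).
Jacobian J = [[-2·u·v - 4·u, -u^2 - 10·v], [-2·u + 2·v, 2·u + 4·v - 2]].
At the point, J = [[20.0000, -34.0000], [10.0000, 6.0000]] (det J = 460.0000).
Solving J·Δ = −F gives Δ = (1.5783, -1.1304).
Then the next iterate is (u, v)₁ = (-0.4217, 1.8696).
Re-evaluating at (-0.4217, 1.8696): F = (-23.165155, -3.503043), so ‖F‖₂ = 23.4285.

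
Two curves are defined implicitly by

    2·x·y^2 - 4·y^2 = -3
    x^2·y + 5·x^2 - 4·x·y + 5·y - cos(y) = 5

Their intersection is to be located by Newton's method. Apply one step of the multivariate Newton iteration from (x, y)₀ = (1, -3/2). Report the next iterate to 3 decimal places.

(1.230, -1.423)

At (1, -3/2): F = (-1.500, -3.07074).
Jacobian J = [[2·y^2, 4·x·y - 8·y], [2·x·y + 10·x - 4·y, x^2 - 4·x + sin(y) + 5]].
At the point, J = [[4.500, 6.000], [13.000, 1.00251]] (det J = -73.48873).
Solving J·Δ = −F gives Δ = (0.230, 0.077).
Then the next iterate is (x, y)₁ = (1.230, -1.423).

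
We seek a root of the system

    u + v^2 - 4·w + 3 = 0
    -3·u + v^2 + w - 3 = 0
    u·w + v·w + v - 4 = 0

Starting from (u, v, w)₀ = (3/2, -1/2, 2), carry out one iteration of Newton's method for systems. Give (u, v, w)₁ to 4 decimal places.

(-2.8816, 4.2895, -1.1053)

At (3/2, -1/2, 2): F = (-3.2500, -5.2500, -2.5000).
Jacobian J = [[1, 2·v, -4], [-3, 2·v, 1], [w, w + 1, u + v]].
At the point, J = [[1.0000, -1.0000, -4.0000], [-3.0000, -1.0000, 1.0000], [2.0000, 3.0000, 1.0000]] (det J = 19.0000).
Solving J·Δ = −F gives Δ = (-4.3816, 4.7895, -3.1053).
Then the next iterate is (u, v, w)₁ = (-2.8816, 4.2895, -1.1053).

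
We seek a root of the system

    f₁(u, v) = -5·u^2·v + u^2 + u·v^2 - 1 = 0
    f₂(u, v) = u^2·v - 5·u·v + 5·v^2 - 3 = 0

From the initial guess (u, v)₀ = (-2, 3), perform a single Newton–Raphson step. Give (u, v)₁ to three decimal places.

(-1.693, 1.279)

At (-2, 3): F = (-75.000, 84.000).
Jacobian J = [[-10·u·v + 2·u + v^2, -5·u^2 + 2·u·v], [2·u·v - 5·v, u^2 - 5·u + 10·v]].
At the point, J = [[65.000, -32.000], [-27.000, 44.000]] (det J = 1996.000).
Solving J·Δ = −F gives Δ = (0.307, -1.721).
Then the next iterate is (u, v)₁ = (-1.693, 1.279).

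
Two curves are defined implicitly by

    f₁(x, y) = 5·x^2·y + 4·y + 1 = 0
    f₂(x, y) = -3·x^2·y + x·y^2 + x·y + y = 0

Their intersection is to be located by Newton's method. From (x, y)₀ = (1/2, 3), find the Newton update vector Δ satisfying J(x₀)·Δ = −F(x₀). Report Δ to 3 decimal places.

(-0.676, -1.259)

At (1/2, 3): F = (16.750, 6.750).
Jacobian J = [[10·x·y, 5·x^2 + 4], [-6·x·y + y^2 + y, -3·x^2 + 2·x·y + x + 1]].
At the point, J = [[15.000, 5.250], [3.000, 3.750]] (det J = 40.500).
Solving J·Δ = −F gives Δ = (-0.676, -1.259).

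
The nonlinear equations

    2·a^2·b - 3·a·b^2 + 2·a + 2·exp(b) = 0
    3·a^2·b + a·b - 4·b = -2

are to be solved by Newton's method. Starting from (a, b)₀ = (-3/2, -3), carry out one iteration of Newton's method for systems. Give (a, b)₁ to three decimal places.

(-1.483, -1.930)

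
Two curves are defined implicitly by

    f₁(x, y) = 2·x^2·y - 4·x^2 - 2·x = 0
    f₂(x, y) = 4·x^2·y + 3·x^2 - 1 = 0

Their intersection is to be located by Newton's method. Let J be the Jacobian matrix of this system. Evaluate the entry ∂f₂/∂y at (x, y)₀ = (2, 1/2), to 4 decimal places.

∂f₂/∂y = 4·x^2.
At (2, 1/2) this is 16.0000.

16.0000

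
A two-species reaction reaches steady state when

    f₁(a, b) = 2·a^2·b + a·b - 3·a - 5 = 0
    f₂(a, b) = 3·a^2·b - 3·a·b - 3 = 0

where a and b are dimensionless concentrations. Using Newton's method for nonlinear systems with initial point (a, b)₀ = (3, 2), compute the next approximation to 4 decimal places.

(2.1250, 1.6250)

At (3, 2): F = (28.0000, 33.0000).
Jacobian J = [[4·a·b + b - 3, 2·a^2 + a], [6·a·b - 3·b, 3·a^2 - 3·a]].
At the point, J = [[23.0000, 21.0000], [30.0000, 18.0000]] (det J = -216.0000).
Solving J·Δ = −F gives Δ = (-0.8750, -0.3750).
Then the next iterate is (a, b)₁ = (2.1250, 1.6250).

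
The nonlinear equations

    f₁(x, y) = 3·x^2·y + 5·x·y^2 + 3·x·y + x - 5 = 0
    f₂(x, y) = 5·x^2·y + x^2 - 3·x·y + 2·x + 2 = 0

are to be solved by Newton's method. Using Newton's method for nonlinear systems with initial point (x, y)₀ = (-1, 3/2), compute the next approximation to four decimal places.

At (-1, 3/2): F = (-17.2500, 13.0000).
Jacobian J = [[6·x·y + 5·y^2 + 3·y + 1, 3·x^2 + 10·x·y + 3·x], [10·x·y + 2·x - 3·y + 2, 5·x^2 - 3·x]].
At the point, J = [[7.7500, -15.0000], [-19.5000, 8.0000]] (det J = -230.5000).
Solving J·Δ = −F gives Δ = (0.2473, -1.0222).
Then the next iterate is (x, y)₁ = (-0.7527, 0.4778).

(-0.7527, 0.4778)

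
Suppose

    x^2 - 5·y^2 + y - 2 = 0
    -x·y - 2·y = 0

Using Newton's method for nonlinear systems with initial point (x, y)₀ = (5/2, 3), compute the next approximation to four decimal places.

At (5/2, 3): F = (-37.7500, -13.5000).
Jacobian J = [[2·x, -10·y + 1], [-y, -x - 2]].
At the point, J = [[5.0000, -29.0000], [-3.0000, -4.5000]] (det J = -109.5000).
Solving J·Δ = −F gives Δ = (-2.0240, -1.6507).
Then the next iterate is (x, y)₁ = (0.4760, 1.3493).

(0.4760, 1.3493)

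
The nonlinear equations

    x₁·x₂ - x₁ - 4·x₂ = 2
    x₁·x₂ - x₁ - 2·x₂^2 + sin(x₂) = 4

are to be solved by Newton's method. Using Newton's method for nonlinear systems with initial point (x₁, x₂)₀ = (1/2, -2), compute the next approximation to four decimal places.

At (1/2, -2): F = (4.5000, -14.409297).
Jacobian J = [[x₂ - 1, x₁ - 4], [x₂ - 1, x₁ - 4·x₂ + cos(x₂)]].
At the point, J = [[-3.0000, -3.5000], [-3.0000, 8.083853]] (det J = -34.751559).
Solving J·Δ = −F gives Δ = (-0.4044, 1.6324).
Then the next iterate is (x₁, x₂)₁ = (0.0956, -0.3676).

(0.0956, -0.3676)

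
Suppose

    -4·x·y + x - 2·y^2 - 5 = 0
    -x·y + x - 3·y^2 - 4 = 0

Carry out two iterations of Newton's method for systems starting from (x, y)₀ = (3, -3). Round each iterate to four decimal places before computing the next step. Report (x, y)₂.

(1.5558, -0.4772)

At (3, -3): F = (16.0000, -19.0000).
Jacobian J = [[-4·y + 1, -4·x - 4·y], [-y + 1, -x - 6·y]].
At the point, J = [[13.0000, 0.0000], [4.0000, 15.0000]] (det J = 195.0000).
Solving J·Δ = −F gives Δ = (-1.2308, 1.5949).
Then the next iterate is (x, y)₁ = (1.7692, -1.4051).
Round to (1.7692, -1.4051) and repeat: F = (2.764200, -5.667815), J = [[6.6204, -1.4564], [2.4051, 6.6614]].
Δ = (-0.2134, 0.9279), so (x, y)₂ = (1.5558, -0.4772).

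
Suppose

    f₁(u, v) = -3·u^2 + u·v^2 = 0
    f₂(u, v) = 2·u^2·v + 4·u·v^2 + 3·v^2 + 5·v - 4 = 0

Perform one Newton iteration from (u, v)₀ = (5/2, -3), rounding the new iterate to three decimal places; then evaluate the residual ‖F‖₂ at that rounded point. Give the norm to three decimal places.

13.363

At (5/2, -3): F = (3.750, 60.500).
Jacobian J = [[-6·u + v^2, 2·u·v], [4·u·v + 4·v^2, 2·u^2 + 8·u·v + 6·v + 5]].
At the point, J = [[-6.000, -15.000], [6.000, -60.500]] (det J = 453.000).
Solving J·Δ = −F gives Δ = (-1.502, 0.851).
Then the next iterate is (u, v)₁ = (0.998, -2.149).
Re-evaluating at (0.998, -2.149): F = (1.62095, 13.26464), so ‖F‖₂ = 13.363.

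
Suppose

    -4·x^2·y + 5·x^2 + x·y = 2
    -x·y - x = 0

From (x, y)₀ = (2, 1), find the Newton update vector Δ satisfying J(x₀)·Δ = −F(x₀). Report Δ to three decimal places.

At (2, 1): F = (4.000, -4.000).
Jacobian J = [[-8·x·y + 10·x + y, -4·x^2 + x], [-y - 1, -x]].
At the point, J = [[5.000, -14.000], [-2.000, -2.000]] (det J = -38.000).
Solving J·Δ = −F gives Δ = (-1.684, -0.316).

(-1.684, -0.316)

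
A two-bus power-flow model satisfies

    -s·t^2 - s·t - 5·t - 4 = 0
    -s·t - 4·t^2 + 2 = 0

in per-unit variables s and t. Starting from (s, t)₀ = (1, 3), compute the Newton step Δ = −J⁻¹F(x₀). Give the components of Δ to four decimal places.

(-1.2538, -1.3295)

At (1, 3): F = (-31.0000, -37.0000).
Jacobian J = [[-t^2 - t, -2·s·t - s - 5], [-t, -s - 8·t]].
At the point, J = [[-12.0000, -12.0000], [-3.0000, -25.0000]] (det J = 264.0000).
Solving J·Δ = −F gives Δ = (-1.2538, -1.3295).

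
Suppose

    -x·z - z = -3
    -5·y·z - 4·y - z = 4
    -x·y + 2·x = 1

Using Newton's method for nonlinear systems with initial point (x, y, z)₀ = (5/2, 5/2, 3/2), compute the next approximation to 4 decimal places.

(4.3825, 1.2235, 0.0504)

At (5/2, 5/2, 3/2): F = (-2.2500, -34.2500, -2.2500).
Jacobian J = [[-z, 0, -x - 1], [0, -5·z - 4, -5·y - 1], [-y + 2, -x, 0]].
At the point, J = [[-1.5000, 0.0000, -3.5000], [0.0000, -11.5000, -13.5000], [-0.5000, -2.5000, 0.0000]] (det J = 70.7500).
Solving J·Δ = −F gives Δ = (1.8825, -1.2765, -1.4496).
Then the next iterate is (x, y, z)₁ = (4.3825, 1.2235, 0.0504).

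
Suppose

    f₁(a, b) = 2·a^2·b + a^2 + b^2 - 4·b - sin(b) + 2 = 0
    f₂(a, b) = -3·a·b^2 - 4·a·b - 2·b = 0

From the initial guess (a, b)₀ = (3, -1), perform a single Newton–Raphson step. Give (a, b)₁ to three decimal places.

At (3, -1): F = (-1.15853, 5.000).
Jacobian J = [[4·a·b + 2·a, 2·a^2 + 2·b - cos(b) - 4], [-3·b^2 - 4·b, -6·a·b - 4·a - 2]].
At the point, J = [[-6.000, 11.45970], [1.000, 4.000]] (det J = -35.45970).
Solving J·Δ = −F gives Δ = (-1.747, -0.813).
Then the next iterate is (a, b)₁ = (1.253, -1.813).

(1.253, -1.813)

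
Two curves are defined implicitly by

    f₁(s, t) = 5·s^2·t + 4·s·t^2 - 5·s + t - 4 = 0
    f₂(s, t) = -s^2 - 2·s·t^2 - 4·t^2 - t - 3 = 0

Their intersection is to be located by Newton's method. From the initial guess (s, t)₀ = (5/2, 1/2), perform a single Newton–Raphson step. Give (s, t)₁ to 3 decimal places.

(-0.796, 1.113)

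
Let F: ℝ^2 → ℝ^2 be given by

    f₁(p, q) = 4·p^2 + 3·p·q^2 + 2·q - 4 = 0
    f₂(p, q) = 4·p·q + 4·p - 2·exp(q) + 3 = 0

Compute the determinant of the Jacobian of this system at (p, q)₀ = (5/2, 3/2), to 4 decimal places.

-217.2704

J = [[8·p + 3·q^2, 6·p·q + 2], [4·q + 4, 4·p - 2·exp(q)]].
At the point, J = [[26.7500, 24.5000], [10.0000, 1.036622]].
det J = -217.2704.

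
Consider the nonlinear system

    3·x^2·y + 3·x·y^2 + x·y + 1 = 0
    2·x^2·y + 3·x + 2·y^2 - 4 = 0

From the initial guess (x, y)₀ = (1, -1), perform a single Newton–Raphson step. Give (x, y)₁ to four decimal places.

At (1, -1): F = (0.0000, -1.0000).
Jacobian J = [[6·x·y + 3·y^2 + y, 3·x^2 + 6·x·y + x], [4·x·y + 3, 2·x^2 + 4·y]].
At the point, J = [[-4.0000, -2.0000], [-1.0000, -2.0000]] (det J = 6.0000).
Solving J·Δ = −F gives Δ = (0.3333, -0.6667).
Then the next iterate is (x, y)₁ = (1.3333, -1.6667).

(1.3333, -1.6667)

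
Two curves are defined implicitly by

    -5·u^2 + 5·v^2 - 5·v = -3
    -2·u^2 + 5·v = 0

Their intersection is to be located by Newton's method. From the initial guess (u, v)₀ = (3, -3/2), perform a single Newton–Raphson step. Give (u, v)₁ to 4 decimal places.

At (3, -3/2): F = (-23.2500, -25.5000).
Jacobian J = [[-10·u, 10·v - 5], [-4·u, 5]].
At the point, J = [[-30.0000, -20.0000], [-12.0000, 5.0000]] (det J = -390.0000).
Solving J·Δ = −F gives Δ = (-1.6058, 1.2462).
Then the next iterate is (u, v)₁ = (1.3942, -0.2538).

(1.3942, -0.2538)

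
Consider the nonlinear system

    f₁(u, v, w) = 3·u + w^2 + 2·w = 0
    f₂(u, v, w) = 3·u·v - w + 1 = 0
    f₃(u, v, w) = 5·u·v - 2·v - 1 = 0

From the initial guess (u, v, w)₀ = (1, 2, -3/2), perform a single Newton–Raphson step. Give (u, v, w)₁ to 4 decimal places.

(1.1786, -0.2619, 1.2857)

At (1, 2, -3/2): F = (2.2500, 8.5000, 5.0000).
Jacobian J = [[3, 0, 2·w + 2], [3·v, 3·u, -1], [5·v, 5·u - 2, 0]].
At the point, J = [[3.0000, 0.0000, -1.0000], [6.0000, 3.0000, -1.0000], [10.0000, 3.0000, 0.0000]] (det J = 21.0000).
Solving J·Δ = −F gives Δ = (0.1786, -2.2619, 2.7857).
Then the next iterate is (u, v, w)₁ = (1.1786, -0.2619, 1.2857).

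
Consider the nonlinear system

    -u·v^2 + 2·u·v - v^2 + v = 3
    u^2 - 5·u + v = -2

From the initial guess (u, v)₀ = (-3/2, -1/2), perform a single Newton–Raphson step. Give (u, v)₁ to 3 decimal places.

At (-3/2, -1/2): F = (-1.875, 11.250).
Jacobian J = [[-v^2 + 2·v, -2·u·v + 2·u - 2·v + 1], [2·u - 5, 1]].
At the point, J = [[-1.250, -2.500], [-8.000, 1.000]] (det J = -21.250).
Solving J·Δ = −F gives Δ = (1.235, -1.368).
Then the next iterate is (u, v)₁ = (-0.265, -1.868).

(-0.265, -1.868)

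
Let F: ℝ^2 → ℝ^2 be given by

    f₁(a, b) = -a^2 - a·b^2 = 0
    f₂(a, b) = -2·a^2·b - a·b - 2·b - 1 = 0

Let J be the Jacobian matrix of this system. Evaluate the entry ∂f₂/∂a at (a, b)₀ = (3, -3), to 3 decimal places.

∂f₂/∂a = -4·a·b - b.
At (3, -3) this is 39.000.

39.000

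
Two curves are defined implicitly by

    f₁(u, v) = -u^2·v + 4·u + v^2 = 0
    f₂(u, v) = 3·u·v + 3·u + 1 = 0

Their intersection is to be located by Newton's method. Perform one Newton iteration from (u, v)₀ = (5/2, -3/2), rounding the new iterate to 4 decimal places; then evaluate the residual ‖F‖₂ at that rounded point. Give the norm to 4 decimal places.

At (5/2, -3/2): F = (21.6250, -2.7500).
Jacobian J = [[-2·u·v + 4, -u^2 + 2·v], [3·v + 3, 3·u]].
At the point, J = [[11.5000, -9.2500], [-1.5000, 7.5000]] (det J = 72.3750).
Solving J·Δ = −F gives Δ = (-1.8895, -0.0112).
Then the next iterate is (u, v)₁ = (0.6105, -1.5112).
Re-evaluating at (0.6105, -1.5112): F = (5.288965, 0.063737), so ‖F‖₂ = 5.2893.

5.2893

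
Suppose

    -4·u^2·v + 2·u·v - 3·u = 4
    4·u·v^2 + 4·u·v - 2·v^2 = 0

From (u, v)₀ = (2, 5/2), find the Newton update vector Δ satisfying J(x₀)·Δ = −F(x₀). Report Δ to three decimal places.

(-0.811, -0.767)

At (2, 5/2): F = (-40.000, 57.500).
Jacobian J = [[-8·u·v + 2·v - 3, -4·u^2 + 2·u], [4·v^2 + 4·v, 8·u·v + 4·u - 4·v]].
At the point, J = [[-38.000, -12.000], [35.000, 38.000]] (det J = -1024.000).
Solving J·Δ = −F gives Δ = (-0.811, -0.767).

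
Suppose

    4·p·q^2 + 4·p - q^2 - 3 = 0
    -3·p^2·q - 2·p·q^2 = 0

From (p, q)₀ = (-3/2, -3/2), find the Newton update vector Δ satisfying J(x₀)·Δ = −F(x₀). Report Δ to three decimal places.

(-0.205, 1.305)

At (-3/2, -3/2): F = (-24.750, 16.875).
Jacobian J = [[4·q^2 + 4, 8·p·q - 2·q], [-6·p·q - 2·q^2, -3·p^2 - 4·p·q]].
At the point, J = [[13.000, 21.000], [-18.000, -15.750]] (det J = 173.250).
Solving J·Δ = −F gives Δ = (-0.205, 1.305).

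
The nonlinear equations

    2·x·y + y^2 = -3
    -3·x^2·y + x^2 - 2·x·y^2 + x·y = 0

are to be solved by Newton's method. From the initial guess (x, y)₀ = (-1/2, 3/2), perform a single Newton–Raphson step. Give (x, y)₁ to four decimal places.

(-1.7500, 1.5000)

At (-1/2, 3/2): F = (3.7500, 0.6250).
Jacobian J = [[2·y, 2·x + 2·y], [-6·x·y + 2·x - 2·y^2 + y, -3·x^2 - 4·x·y + x]].
At the point, J = [[3.0000, 2.0000], [0.5000, 1.7500]] (det J = 4.2500).
Solving J·Δ = −F gives Δ = (-1.2500, 0.0000).
Then the next iterate is (x, y)₁ = (-1.7500, 1.5000).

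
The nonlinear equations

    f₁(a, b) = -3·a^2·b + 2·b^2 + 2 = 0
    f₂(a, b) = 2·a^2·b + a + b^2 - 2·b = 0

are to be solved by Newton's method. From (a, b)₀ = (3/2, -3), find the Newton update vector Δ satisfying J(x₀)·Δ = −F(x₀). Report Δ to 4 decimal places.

At (3/2, -3): F = (40.2500, 3.0000).
Jacobian J = [[-6·a·b, -3·a^2 + 4·b], [4·a·b + 1, 2·a^2 + 2·b - 2]].
At the point, J = [[27.0000, -18.7500], [-17.0000, -3.5000]] (det J = -413.2500).
Solving J·Δ = −F gives Δ = (-0.2048, 1.8518).

(-0.2048, 1.8518)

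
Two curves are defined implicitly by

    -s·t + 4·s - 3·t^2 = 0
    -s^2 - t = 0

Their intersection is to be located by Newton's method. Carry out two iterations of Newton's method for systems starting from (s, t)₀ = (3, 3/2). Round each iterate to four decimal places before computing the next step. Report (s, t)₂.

(0.3388, 0.8065)

At (3, 3/2): F = (0.7500, -10.5000).
Jacobian J = [[-t + 4, -s - 6·t], [-2·s, -1]].
At the point, J = [[2.5000, -12.0000], [-6.0000, -1.0000]] (det J = -74.5000).
Solving J·Δ = −F gives Δ = (-1.7013, -0.2919).
Then the next iterate is (s, t)₁ = (1.2987, 1.2081).
Round to (1.2987, 1.2081) and repeat: F = (-0.752676, -2.894722), J = [[2.7919, -8.5473], [-2.5974, -1.0000]].
Δ = (-0.9599, -0.4016), so (s, t)₂ = (0.3388, 0.8065).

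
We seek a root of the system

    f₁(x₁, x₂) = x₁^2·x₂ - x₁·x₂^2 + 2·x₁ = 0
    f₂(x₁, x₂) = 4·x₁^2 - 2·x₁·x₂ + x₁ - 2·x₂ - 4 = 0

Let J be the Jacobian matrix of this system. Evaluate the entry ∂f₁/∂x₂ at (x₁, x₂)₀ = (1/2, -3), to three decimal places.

∂f₁/∂x₂ = x₁^2 - 2·x₁·x₂.
At (1/2, -3) this is 3.250.

3.250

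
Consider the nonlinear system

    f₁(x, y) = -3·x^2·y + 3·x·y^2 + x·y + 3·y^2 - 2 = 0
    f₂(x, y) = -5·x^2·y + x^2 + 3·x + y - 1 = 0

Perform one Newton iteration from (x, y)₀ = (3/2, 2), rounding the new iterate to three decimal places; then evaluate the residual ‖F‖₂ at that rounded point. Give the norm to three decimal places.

5.739

At (3/2, 2): F = (17.500, -14.750).
Jacobian J = [[-6·x·y + 3·y^2 + y, -3·x^2 + 6·x·y + x + 6·y], [-10·x·y + 2·x + 3, -5·x^2 + 1]].
At the point, J = [[-4.000, 24.750], [-24.000, -10.250]] (det J = 635.000).
Solving J·Δ = −F gives Δ = (-0.292, -0.754).
Then the next iterate is (x, y)₁ = (1.208, 1.246).
Re-evaluating at (1.208, 1.246): F = (4.33431, -3.76195), so ‖F‖₂ = 5.739.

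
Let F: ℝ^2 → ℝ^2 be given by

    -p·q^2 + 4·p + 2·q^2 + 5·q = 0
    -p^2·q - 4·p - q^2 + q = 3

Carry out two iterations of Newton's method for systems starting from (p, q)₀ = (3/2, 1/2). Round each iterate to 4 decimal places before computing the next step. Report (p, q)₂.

(-0.6331, 0.4971)

At (3/2, 1/2): F = (8.6250, -9.8750).
Jacobian J = [[-q^2 + 4, -2·p·q + 4·q + 5], [-2·p·q - 4, -p^2 - 2·q + 1]].
At the point, J = [[3.7500, 5.5000], [-5.5000, -2.2500]] (det J = 21.8125).
Solving J·Δ = −F gives Δ = (-1.6003, -0.4771).
Then the next iterate is (p, q)₁ = (-0.1003, 0.0229).
Round to (-0.1003, 0.0229) and repeat: F = (-0.285599, -2.576655), J = [[3.999476, 5.096194], [-3.995406, 0.944140]].
Δ = (-0.5328, 0.4742), so (p, q)₂ = (-0.6331, 0.4971).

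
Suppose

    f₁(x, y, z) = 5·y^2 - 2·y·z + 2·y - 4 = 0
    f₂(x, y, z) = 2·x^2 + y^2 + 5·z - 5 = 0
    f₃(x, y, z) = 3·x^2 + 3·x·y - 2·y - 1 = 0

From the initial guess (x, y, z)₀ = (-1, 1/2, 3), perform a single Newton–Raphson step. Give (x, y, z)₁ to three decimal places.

At (-1, 1/2, 3): F = (-4.750, 12.250, -0.500).
Jacobian J = [[0, 10·y - 2·z + 2, -2·y], [4·x, 2·y, 5], [6·x + 3·y, 3·x - 2, 0]].
At the point, J = [[0.000, 1.000, -1.000], [-4.000, 1.000, 5.000], [-4.500, -5.000, 0.000]] (det J = -47.000).
Solving J·Δ = −F gives Δ = (-1.287, 1.059, -3.691).
Then the next iterate is (x, y, z)₁ = (-2.287, 1.559, -0.691).

(-2.287, 1.559, -0.691)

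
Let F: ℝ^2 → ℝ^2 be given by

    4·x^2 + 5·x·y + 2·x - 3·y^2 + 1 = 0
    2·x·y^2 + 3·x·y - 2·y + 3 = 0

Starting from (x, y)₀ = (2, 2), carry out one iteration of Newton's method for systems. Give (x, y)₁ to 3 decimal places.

At (2, 2): F = (29.000, 27.000).
Jacobian J = [[8·x + 5·y + 2, 5·x - 6·y], [2·y^2 + 3·y, 4·x·y + 3·x - 2]].
At the point, J = [[28.000, -2.000], [14.000, 20.000]] (det J = 588.000).
Solving J·Δ = −F gives Δ = (-1.078, -0.595).
Then the next iterate is (x, y)₁ = (0.922, 1.405).

(0.922, 1.405)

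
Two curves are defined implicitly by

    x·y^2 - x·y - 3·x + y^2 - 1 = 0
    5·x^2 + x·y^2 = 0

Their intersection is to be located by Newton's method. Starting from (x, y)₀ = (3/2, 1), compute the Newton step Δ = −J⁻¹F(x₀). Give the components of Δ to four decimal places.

(-0.8942, 0.5192)

At (3/2, 1): F = (-4.5000, 12.7500).
Jacobian J = [[y^2 - y - 3, 2·x·y - x + 2·y], [10·x + y^2, 2·x·y]].
At the point, J = [[-3.0000, 3.5000], [16.0000, 3.0000]] (det J = -65.0000).
Solving J·Δ = −F gives Δ = (-0.8942, 0.5192).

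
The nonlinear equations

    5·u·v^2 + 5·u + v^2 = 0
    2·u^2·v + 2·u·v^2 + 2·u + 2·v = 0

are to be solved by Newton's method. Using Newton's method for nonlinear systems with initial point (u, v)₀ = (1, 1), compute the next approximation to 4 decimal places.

(0.5000, 0.5000)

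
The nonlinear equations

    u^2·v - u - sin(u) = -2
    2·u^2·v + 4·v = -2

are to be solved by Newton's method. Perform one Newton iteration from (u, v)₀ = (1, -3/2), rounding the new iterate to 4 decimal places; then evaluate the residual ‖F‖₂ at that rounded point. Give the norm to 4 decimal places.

0.2482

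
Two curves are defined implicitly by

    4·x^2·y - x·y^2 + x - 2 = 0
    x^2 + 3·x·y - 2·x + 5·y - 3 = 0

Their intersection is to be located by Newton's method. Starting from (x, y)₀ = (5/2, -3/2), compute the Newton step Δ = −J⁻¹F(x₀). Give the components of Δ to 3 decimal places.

At (5/2, -3/2): F = (-42.625, -20.500).
Jacobian J = [[8·x·y - y^2 + 1, 4·x^2 - 2·x·y], [2·x + 3·y - 2, 3·x + 5]].
At the point, J = [[-31.250, 32.500], [-1.500, 12.500]] (det J = -341.875).
Solving J·Δ = −F gives Δ = (0.390, 1.687).

(0.390, 1.687)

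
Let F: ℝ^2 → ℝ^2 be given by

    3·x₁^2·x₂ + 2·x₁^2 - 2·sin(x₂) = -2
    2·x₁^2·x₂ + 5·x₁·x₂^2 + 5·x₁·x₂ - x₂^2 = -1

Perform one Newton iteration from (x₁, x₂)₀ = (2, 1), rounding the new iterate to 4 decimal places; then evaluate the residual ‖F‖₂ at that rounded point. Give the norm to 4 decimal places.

10.5414

At (2, 1): F = (20.317058, 28.0000).
Jacobian J = [[6·x₁·x₂ + 4·x₁, 3·x₁^2 - 2·cos(x₂)], [4·x₁·x₂ + 5·x₂^2 + 5·x₂, 2·x₁^2 + 10·x₁·x₂ + 5·x₁ - 2·x₂]].
At the point, J = [[20.0000, 10.919395], [18.0000, 36.0000]] (det J = 523.450883).
Solving J·Δ = −F gives Δ = (-0.8132, -0.3712).
Then the next iterate is (x₁, x₂)₁ = (1.1868, 0.6288).
Re-evaluating at (1.1868, 0.6288): F = (6.297623, 8.453473), so ‖F‖₂ = 10.5414.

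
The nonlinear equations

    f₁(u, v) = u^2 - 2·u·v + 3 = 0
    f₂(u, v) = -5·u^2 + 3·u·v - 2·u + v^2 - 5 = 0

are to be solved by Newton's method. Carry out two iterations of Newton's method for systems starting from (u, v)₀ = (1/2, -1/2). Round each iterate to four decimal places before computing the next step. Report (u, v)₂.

(0.6309, 0.9099)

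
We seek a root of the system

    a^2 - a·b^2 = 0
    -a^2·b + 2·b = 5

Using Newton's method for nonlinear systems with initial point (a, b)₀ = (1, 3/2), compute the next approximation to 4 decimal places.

(-0.2703, 1.1892)

At (1, 3/2): F = (-1.2500, -3.5000).
Jacobian J = [[2·a - b^2, -2·a·b], [-2·a·b, -a^2 + 2]].
At the point, J = [[-0.2500, -3.0000], [-3.0000, 1.0000]] (det J = -9.2500).
Solving J·Δ = −F gives Δ = (-1.2703, -0.3108).
Then the next iterate is (a, b)₁ = (-0.2703, 1.1892).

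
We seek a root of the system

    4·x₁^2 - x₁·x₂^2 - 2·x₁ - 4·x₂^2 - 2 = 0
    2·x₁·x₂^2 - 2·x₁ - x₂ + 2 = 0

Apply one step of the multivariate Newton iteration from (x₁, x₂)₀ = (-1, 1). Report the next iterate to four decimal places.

(-1.0182, 1.2000)

At (-1, 1): F = (1.0000, 1.0000).
Jacobian J = [[8·x₁ - x₂^2 - 2, -2·x₁·x₂ - 8·x₂], [2·x₂^2 - 2, 4·x₁·x₂ - 1]].
At the point, J = [[-11.0000, -6.0000], [0.0000, -5.0000]] (det J = 55.0000).
Solving J·Δ = −F gives Δ = (-0.0182, 0.2000).
Then the next iterate is (x₁, x₂)₁ = (-1.0182, 1.2000).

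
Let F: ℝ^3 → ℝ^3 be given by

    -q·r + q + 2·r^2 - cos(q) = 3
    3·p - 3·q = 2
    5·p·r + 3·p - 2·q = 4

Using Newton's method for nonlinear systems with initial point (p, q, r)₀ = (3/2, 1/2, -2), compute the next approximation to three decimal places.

At (3/2, 1/2, -2): F = (5.62242, 1.000, -15.500).
Jacobian J = [[0, -r + sin(q) + 1, -q + 4·r], [3, -3, 0], [5·r + 3, -2, 5·p]].
At the point, J = [[0.000, 3.47943, -8.500], [3.000, -3.000, 0.000], [-7.000, -2.000, 7.500]] (det J = 151.21293).
Solving J·Δ = −F gives Δ = (-1.717, -1.384, 0.095).
Then the next iterate is (p, q, r)₁ = (-0.217, -0.884, -1.905).

(-0.217, -0.884, -1.905)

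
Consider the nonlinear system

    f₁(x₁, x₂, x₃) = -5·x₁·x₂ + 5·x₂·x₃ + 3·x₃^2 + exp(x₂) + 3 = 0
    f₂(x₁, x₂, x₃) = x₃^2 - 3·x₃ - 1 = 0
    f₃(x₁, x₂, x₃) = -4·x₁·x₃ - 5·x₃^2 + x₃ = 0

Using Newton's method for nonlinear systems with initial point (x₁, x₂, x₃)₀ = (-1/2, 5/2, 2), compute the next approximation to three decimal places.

At (-1/2, 5/2, 2): F = (58.43249, -3.000, -14.000).
Jacobian J = [[-5·x₂, -5·x₁ + 5·x₃ + exp(x₂), 5·x₂ + 6·x₃], [0, 0, 2·x₃ - 3], [-4·x₃, 0, -4·x₁ - 10·x₃ + 1]].
At the point, J = [[-12.500, 24.68249, 24.500], [0.000, 0.000, 1.000], [-8.000, 0.000, -17.000]] (det J = -197.45995).
Solving J·Δ = −F gives Δ = (-8.125, -9.460, 3.000).
Then the next iterate is (x₁, x₂, x₃)₁ = (-8.625, -6.960, 5.000).

(-8.625, -6.960, 5.000)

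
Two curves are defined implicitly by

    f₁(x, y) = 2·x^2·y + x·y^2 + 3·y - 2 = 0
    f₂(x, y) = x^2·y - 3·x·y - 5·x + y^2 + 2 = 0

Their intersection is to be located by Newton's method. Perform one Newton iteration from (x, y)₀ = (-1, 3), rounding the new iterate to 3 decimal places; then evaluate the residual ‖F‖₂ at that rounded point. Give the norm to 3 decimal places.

12.144

At (-1, 3): F = (4.000, 28.000).
Jacobian J = [[4·x·y + y^2, 2·x^2 + 2·x·y + 3], [2·x·y - 3·y - 5, x^2 - 3·x + 2·y]].
At the point, J = [[-3.000, -1.000], [-20.000, 10.000]] (det J = -50.000).
Solving J·Δ = −F gives Δ = (1.360, -0.080).
Then the next iterate is (x, y)₁ = (0.360, 2.920).
Re-evaluating at (0.360, 2.920): F = (10.58637, 5.95123), so ‖F‖₂ = 12.144.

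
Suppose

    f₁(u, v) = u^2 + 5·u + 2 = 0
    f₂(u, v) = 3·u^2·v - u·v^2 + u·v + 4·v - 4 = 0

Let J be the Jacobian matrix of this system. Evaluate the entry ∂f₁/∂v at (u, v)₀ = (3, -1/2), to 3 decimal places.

∂f₁/∂v = 0.
At (3, -1/2) this is 0.000.

0.000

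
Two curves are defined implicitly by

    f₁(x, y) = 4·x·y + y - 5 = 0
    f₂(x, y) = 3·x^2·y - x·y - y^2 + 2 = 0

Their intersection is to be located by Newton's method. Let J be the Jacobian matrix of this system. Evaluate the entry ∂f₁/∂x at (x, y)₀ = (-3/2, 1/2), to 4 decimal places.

∂f₁/∂x = 4·y.
At (-3/2, 1/2) this is 2.0000.

2.0000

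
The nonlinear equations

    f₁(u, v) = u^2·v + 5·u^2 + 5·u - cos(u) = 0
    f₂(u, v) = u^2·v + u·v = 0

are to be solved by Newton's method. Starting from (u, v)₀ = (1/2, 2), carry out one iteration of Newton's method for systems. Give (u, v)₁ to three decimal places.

(0.242, 1.374)

At (1/2, 2): F = (3.37242, 1.500).
Jacobian J = [[2·u·v + 10·u + sin(u) + 5, u^2], [2·u·v + v, u^2 + u]].
At the point, J = [[12.47943, 0.250], [4.000, 0.750]] (det J = 8.35957).
Solving J·Δ = −F gives Δ = (-0.258, -0.626).
Then the next iterate is (u, v)₁ = (0.242, 1.374).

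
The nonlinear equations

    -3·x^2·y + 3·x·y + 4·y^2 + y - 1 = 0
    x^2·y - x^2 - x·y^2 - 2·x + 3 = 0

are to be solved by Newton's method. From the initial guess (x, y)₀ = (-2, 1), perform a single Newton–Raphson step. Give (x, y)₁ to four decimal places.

(-1.6667, 0.0000)

At (-2, 1): F = (-14.0000, 9.0000).
Jacobian J = [[-6·x·y + 3·y, -3·x^2 + 3·x + 8·y + 1], [2·x·y - 2·x - y^2 - 2, x^2 - 2·x·y]].
At the point, J = [[15.0000, -9.0000], [-3.0000, 8.0000]] (det J = 93.0000).
Solving J·Δ = −F gives Δ = (0.3333, -1.0000).
Then the next iterate is (x, y)₁ = (-1.6667, 0.0000).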